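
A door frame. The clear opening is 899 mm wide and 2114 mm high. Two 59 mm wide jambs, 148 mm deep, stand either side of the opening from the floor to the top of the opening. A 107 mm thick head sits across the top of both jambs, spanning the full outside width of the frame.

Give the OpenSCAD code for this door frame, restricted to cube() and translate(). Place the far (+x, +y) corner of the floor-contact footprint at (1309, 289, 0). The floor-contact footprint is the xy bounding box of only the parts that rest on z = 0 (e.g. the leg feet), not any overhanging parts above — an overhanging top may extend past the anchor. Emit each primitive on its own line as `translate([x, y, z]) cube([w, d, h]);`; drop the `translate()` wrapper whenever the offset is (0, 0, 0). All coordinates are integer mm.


translate([292, 141, 0]) cube([59, 148, 2114]);
translate([1250, 141, 0]) cube([59, 148, 2114]);
translate([292, 141, 2114]) cube([1017, 148, 107]);


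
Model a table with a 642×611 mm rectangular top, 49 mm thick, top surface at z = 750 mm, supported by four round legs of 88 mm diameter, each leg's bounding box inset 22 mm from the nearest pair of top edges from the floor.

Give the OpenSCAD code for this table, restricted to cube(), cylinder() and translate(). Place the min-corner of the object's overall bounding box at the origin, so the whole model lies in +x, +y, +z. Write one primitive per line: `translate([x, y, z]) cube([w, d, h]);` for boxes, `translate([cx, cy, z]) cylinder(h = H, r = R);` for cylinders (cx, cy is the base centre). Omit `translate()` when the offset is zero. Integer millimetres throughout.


translate([0, 0, 701]) cube([642, 611, 49]);
translate([66, 66, 0]) cylinder(h = 701, r = 44);
translate([576, 66, 0]) cylinder(h = 701, r = 44);
translate([66, 545, 0]) cylinder(h = 701, r = 44);
translate([576, 545, 0]) cylinder(h = 701, r = 44);


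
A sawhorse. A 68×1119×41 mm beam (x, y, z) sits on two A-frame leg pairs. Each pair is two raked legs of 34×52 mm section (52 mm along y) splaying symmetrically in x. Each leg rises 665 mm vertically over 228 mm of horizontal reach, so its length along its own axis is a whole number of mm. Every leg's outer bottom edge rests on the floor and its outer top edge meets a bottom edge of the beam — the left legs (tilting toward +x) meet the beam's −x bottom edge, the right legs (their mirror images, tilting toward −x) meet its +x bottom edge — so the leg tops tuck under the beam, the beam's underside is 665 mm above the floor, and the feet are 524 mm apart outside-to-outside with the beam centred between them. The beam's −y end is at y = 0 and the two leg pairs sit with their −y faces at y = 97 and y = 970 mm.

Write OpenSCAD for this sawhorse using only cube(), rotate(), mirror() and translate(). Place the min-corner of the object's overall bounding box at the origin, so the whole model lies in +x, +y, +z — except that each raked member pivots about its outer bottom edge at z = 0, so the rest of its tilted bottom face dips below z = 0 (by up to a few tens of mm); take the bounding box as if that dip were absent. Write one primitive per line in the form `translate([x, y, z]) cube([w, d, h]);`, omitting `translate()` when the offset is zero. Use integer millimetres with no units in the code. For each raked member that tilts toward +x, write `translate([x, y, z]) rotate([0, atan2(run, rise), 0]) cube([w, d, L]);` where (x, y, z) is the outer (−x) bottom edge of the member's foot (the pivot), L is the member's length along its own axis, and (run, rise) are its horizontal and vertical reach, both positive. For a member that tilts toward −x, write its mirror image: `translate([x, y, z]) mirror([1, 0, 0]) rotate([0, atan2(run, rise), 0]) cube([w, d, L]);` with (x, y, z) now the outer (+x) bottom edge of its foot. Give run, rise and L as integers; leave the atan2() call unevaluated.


translate([228, 0, 665]) cube([68, 1119, 41]);
translate([0, 97, 0]) rotate([0, atan2(228, 665), 0]) cube([34, 52, 703]);
translate([524, 97, 0]) mirror([1, 0, 0]) rotate([0, atan2(228, 665), 0]) cube([34, 52, 703]);
translate([0, 970, 0]) rotate([0, atan2(228, 665), 0]) cube([34, 52, 703]);
translate([524, 970, 0]) mirror([1, 0, 0]) rotate([0, atan2(228, 665), 0]) cube([34, 52, 703]);


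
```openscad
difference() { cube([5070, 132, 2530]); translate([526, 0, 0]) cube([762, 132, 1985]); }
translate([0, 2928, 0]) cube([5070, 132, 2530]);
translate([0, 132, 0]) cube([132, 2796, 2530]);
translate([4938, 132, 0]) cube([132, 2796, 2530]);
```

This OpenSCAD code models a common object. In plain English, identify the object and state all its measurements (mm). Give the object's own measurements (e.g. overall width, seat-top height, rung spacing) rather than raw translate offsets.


A single room: four walls, each 2530 mm tall and 132 mm thick, enclosing an outside footprint 5070×3060 mm (x × y), no floor or roof. The front and back walls (−y and +y sides) run the full x-width; the side walls fit between their inner faces. A door opening 762 mm wide and 1985 mm tall is cut through the front wall from the floor up, its −x edge 526 mm from the wall's −x end.


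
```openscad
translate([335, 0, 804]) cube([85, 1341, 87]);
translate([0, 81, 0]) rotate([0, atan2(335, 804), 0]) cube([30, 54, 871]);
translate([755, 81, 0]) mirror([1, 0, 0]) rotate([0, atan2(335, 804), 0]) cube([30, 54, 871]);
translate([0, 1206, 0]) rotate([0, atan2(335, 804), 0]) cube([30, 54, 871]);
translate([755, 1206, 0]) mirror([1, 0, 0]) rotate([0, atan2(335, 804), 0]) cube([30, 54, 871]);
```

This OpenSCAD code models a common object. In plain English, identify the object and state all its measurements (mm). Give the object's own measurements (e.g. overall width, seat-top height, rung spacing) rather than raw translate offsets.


A sawhorse. A 85×1341×87 mm beam (x, y, z) sits on two A-frame leg pairs. Each pair is two raked legs of 30×54 mm section (54 mm along y) splaying symmetrically in x. Each leg rises 804 mm vertically over 335 mm of horizontal reach and is 871 mm long along its own axis. Every leg's outer bottom edge rests on the floor and its outer top edge meets a bottom edge of the beam — the left legs (tilting toward +x) meet the beam's −x bottom edge, the right legs (their mirror images, tilting toward −x) meet its +x bottom edge — so the leg tops tuck under the beam, the beam's underside is 804 mm above the floor, and the feet are 755 mm apart outside-to-outside with the beam centred between them. The two leg pairs are set in 81 mm from either end of the beam.


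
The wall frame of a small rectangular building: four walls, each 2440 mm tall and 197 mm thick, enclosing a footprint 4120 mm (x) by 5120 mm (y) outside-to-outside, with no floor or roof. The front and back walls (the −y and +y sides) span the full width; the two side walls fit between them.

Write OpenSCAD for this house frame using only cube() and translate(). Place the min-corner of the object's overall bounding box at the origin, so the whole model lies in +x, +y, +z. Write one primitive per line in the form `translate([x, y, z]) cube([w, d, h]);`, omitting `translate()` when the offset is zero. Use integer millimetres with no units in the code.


cube([4120, 197, 2440]);
translate([0, 4923, 0]) cube([4120, 197, 2440]);
translate([0, 197, 0]) cube([197, 4726, 2440]);
translate([3923, 197, 0]) cube([197, 4726, 2440]);


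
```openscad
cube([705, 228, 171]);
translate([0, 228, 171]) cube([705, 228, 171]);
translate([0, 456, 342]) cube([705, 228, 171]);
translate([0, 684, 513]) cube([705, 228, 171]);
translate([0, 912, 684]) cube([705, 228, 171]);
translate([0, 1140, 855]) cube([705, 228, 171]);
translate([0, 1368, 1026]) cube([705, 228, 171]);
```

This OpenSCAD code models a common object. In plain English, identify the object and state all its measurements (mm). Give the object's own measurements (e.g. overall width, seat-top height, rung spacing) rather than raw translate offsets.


A straight staircase of 7 solid steps. Each step is 705 mm wide (x), 228 mm deep (y, the going) and 171 mm tall (the rise). The first step rests on the floor; each subsequent step sits one going further in +y and one rise higher in +z, directly behind and above the previous step with no overlap.


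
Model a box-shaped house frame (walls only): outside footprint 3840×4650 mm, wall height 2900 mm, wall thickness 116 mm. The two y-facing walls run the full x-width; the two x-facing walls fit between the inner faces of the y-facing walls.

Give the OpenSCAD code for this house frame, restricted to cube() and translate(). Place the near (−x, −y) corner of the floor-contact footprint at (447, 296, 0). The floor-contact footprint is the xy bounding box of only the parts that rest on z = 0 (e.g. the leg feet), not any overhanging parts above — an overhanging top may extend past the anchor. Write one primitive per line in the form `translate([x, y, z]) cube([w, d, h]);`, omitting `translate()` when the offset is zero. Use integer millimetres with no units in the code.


translate([447, 296, 0]) cube([3840, 116, 2900]);
translate([447, 4830, 0]) cube([3840, 116, 2900]);
translate([447, 412, 0]) cube([116, 4418, 2900]);
translate([4171, 412, 0]) cube([116, 4418, 2900]);


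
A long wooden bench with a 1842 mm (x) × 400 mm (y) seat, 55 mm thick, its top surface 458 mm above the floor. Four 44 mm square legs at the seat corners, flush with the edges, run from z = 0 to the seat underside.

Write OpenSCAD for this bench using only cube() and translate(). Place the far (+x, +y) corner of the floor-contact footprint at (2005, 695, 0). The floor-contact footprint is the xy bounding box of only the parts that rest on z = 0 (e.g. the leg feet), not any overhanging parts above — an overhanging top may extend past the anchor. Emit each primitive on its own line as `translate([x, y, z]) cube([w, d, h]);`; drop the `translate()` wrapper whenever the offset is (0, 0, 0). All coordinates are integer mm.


translate([163, 295, 403]) cube([1842, 400, 55]);
translate([163, 295, 0]) cube([44, 44, 403]);
translate([163, 651, 0]) cube([44, 44, 403]);
translate([1961, 295, 0]) cube([44, 44, 403]);
translate([1961, 651, 0]) cube([44, 44, 403]);


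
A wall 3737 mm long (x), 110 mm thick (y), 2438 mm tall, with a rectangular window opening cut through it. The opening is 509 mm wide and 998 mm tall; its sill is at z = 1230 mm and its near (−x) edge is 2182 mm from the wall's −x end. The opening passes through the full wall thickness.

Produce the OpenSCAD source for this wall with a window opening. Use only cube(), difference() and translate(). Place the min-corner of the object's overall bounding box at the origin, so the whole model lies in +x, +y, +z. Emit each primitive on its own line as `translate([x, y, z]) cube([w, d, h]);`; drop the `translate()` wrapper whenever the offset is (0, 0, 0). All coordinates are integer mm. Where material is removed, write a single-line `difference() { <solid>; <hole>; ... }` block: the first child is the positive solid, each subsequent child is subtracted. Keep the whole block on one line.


difference() { cube([3737, 110, 2438]); translate([2182, 0, 1230]) cube([509, 110, 998]); }


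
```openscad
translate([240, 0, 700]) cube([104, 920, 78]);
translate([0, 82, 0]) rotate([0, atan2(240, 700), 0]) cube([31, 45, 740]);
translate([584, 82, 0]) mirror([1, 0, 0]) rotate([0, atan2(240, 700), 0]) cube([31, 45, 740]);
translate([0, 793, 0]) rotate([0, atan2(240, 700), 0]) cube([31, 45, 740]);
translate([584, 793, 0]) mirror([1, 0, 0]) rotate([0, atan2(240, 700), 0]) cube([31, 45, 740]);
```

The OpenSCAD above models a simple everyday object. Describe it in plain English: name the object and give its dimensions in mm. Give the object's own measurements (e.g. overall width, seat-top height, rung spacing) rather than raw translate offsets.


A sawhorse. A 104×920×78 mm beam (x, y, z) sits on two A-frame leg pairs. Each pair is two raked legs of 31×45 mm section (45 mm along y) splaying symmetrically in x. Each leg rises 700 mm vertically over 240 mm of horizontal reach and is 740 mm long along its own axis. Every leg's outer bottom edge rests on the floor and its outer top edge meets a bottom edge of the beam — the left legs (tilting toward +x) meet the beam's −x bottom edge, the right legs (their mirror images, tilting toward −x) meet its +x bottom edge — so the leg tops tuck under the beam, the beam's underside is 700 mm above the floor, and the feet are 584 mm apart outside-to-outside with the beam centred between them. The two leg pairs are set in 82 mm from either end of the beam.


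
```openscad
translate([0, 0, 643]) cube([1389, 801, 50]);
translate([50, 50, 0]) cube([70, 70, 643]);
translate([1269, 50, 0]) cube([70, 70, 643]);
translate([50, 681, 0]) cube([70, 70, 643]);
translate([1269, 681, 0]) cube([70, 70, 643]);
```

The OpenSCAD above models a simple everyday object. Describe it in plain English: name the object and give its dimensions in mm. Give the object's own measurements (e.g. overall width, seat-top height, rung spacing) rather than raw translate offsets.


A table: top 1389 mm (x) × 801 mm (y), 50 mm thick, upper face at z = 693 mm, on four 70×70 mm square legs, each inset 50 mm from the nearest pair of top edges from z = 0 to the bottom of the top.


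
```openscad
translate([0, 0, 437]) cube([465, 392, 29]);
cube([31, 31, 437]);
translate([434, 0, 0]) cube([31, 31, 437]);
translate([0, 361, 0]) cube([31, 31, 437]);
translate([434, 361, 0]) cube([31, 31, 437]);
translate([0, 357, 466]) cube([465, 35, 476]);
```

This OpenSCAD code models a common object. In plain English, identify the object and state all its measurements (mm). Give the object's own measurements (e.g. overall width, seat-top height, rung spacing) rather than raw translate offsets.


A chair. The seat is a 465×392×29 mm slab with its top at z = 466 mm, on four 31×31 mm corner legs (flush with the seat edges, standing on z = 0). A flat backrest 35 mm thick, 476 mm tall, spans the full seat width and rises from the seat top along its +y edge, rear face flush with the rear of the seat.


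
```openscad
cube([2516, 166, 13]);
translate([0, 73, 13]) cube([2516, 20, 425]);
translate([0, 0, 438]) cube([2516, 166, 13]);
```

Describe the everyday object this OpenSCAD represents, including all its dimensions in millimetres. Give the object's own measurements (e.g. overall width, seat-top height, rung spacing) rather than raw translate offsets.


An I-beam lying along x, 2516 mm long. Overall section height 451 mm. Two flanges 166 mm wide (y) and 13 mm thick, one on the floor and one at the top; a web 20 mm thick runs between them, centred on the flange width.


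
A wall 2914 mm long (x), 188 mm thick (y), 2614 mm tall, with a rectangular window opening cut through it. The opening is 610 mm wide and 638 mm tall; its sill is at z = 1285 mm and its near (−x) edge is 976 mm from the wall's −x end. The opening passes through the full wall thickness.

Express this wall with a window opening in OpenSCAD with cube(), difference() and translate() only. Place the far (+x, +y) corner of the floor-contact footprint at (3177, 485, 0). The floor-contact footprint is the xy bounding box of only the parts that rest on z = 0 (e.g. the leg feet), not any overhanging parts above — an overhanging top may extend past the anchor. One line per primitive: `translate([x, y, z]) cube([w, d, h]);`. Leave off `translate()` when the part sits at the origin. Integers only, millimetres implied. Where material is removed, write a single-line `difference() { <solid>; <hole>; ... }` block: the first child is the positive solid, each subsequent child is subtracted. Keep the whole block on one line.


difference() { translate([263, 297, 0]) cube([2914, 188, 2614]); translate([1239, 297, 1285]) cube([610, 188, 638]); }


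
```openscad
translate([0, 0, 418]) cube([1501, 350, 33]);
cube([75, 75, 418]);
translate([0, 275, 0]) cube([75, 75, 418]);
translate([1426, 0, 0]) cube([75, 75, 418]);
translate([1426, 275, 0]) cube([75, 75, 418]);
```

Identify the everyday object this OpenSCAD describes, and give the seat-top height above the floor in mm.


A bench. The seat-top height is 451 mm.

A long slab on four corner posts — a bench. The slab sits at z = 418 with thickness 33, so the top is 418 + 33 = 451 mm.


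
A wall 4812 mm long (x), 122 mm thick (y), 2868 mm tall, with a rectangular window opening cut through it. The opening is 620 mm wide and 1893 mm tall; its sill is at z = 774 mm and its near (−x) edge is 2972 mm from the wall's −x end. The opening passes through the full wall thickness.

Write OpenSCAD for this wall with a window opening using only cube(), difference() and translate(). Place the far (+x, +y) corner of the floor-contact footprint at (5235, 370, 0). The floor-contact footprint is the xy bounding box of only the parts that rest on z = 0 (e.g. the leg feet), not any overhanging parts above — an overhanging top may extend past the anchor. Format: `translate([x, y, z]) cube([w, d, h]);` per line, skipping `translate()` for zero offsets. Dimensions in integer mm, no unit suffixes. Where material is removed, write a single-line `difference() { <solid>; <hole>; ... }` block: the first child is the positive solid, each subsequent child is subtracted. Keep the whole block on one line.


difference() { translate([423, 248, 0]) cube([4812, 122, 2868]); translate([3395, 248, 774]) cube([620, 122, 1893]); }


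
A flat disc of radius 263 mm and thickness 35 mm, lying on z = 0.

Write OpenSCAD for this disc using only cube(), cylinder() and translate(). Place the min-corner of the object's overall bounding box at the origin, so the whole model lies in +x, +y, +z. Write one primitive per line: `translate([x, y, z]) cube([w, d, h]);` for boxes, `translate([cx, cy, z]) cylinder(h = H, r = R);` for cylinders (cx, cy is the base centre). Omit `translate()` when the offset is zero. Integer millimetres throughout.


translate([263, 263, 0]) cylinder(h = 35, r = 263);


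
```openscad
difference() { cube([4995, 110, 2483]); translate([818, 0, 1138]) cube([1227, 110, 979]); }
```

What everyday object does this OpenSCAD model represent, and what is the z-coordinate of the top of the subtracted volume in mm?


A wall with a window opening. The window head height is 2117 mm.

A wall with a rectangular opening subtracted — a window. Sill at z = 1138, opening 979 mm tall, so the head is at 1138 + 979 = 2117 mm.


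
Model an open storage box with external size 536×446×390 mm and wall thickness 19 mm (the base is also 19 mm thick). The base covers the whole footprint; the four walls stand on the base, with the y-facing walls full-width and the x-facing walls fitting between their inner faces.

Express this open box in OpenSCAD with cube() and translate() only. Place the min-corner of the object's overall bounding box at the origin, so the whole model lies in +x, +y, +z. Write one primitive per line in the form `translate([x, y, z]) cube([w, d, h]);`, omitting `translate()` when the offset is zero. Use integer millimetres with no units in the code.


cube([536, 446, 19]);
translate([0, 0, 19]) cube([536, 19, 371]);
translate([0, 427, 19]) cube([536, 19, 371]);
translate([0, 19, 19]) cube([19, 408, 371]);
translate([517, 19, 19]) cube([19, 408, 371]);


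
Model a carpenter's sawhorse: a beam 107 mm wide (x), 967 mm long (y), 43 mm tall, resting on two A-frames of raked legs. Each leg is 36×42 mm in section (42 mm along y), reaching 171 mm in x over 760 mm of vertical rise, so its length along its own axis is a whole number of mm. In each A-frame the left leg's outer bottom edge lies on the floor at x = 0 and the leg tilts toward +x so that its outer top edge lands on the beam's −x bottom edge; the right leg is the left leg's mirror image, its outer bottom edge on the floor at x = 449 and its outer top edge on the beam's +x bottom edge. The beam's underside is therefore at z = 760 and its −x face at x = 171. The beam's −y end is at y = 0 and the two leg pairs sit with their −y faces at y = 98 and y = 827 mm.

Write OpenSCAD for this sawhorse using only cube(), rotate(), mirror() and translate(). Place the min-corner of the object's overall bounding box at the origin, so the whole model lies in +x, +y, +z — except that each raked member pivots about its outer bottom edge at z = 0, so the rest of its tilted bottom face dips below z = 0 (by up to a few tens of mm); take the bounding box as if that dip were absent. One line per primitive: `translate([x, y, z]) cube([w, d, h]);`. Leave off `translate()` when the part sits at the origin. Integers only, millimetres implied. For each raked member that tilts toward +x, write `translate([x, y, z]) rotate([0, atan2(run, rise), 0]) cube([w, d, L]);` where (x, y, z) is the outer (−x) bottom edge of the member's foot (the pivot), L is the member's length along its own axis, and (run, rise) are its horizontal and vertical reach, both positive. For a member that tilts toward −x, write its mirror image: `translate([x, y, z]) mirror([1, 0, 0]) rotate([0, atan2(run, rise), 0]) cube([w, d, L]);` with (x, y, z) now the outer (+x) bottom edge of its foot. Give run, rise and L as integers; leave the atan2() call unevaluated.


// leg length = √(171² + 760²) = 779
// right-leg outer foot x = 2·171 + 107 = 449
// beam min-corner = (171, 0, 760)
translate([171, 0, 760]) cube([107, 967, 43]);
translate([0, 98, 0]) rotate([0, atan2(171, 760), 0]) cube([36, 42, 779]);
translate([449, 98, 0]) mirror([1, 0, 0]) rotate([0, atan2(171, 760), 0]) cube([36, 42, 779]);
translate([0, 827, 0]) rotate([0, atan2(171, 760), 0]) cube([36, 42, 779]);
translate([449, 827, 0]) mirror([1, 0, 0]) rotate([0, atan2(171, 760), 0]) cube([36, 42, 779]);


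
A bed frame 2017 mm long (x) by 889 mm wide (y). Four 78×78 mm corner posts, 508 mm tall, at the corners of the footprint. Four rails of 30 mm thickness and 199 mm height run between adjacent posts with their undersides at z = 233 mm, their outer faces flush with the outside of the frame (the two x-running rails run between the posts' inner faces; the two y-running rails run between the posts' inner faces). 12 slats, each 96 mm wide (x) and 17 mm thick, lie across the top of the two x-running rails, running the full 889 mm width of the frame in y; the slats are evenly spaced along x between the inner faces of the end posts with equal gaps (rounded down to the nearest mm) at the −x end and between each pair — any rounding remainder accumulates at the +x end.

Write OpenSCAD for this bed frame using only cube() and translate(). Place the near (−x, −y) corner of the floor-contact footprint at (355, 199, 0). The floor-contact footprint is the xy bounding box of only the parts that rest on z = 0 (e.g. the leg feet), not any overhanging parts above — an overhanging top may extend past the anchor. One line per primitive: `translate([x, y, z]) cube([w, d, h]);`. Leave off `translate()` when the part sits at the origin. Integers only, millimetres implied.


translate([355, 199, 0]) cube([78, 78, 508]);
translate([355, 1010, 0]) cube([78, 78, 508]);
translate([2294, 199, 0]) cube([78, 78, 508]);
translate([2294, 1010, 0]) cube([78, 78, 508]);
translate([433, 199, 233]) cube([1861, 30, 199]);
translate([433, 1058, 233]) cube([1861, 30, 199]);
translate([355, 277, 233]) cube([30, 733, 199]);
translate([2342, 277, 233]) cube([30, 733, 199]);
translate([487, 199, 432]) cube([96, 889, 17]);
translate([637, 199, 432]) cube([96, 889, 17]);
translate([787, 199, 432]) cube([96, 889, 17]);
translate([937, 199, 432]) cube([96, 889, 17]);
translate([1087, 199, 432]) cube([96, 889, 17]);
translate([1237, 199, 432]) cube([96, 889, 17]);
translate([1387, 199, 432]) cube([96, 889, 17]);
translate([1537, 199, 432]) cube([96, 889, 17]);
translate([1687, 199, 432]) cube([96, 889, 17]);
translate([1837, 199, 432]) cube([96, 889, 17]);
translate([1987, 199, 432]) cube([96, 889, 17]);
translate([2137, 199, 432]) cube([96, 889, 17]);


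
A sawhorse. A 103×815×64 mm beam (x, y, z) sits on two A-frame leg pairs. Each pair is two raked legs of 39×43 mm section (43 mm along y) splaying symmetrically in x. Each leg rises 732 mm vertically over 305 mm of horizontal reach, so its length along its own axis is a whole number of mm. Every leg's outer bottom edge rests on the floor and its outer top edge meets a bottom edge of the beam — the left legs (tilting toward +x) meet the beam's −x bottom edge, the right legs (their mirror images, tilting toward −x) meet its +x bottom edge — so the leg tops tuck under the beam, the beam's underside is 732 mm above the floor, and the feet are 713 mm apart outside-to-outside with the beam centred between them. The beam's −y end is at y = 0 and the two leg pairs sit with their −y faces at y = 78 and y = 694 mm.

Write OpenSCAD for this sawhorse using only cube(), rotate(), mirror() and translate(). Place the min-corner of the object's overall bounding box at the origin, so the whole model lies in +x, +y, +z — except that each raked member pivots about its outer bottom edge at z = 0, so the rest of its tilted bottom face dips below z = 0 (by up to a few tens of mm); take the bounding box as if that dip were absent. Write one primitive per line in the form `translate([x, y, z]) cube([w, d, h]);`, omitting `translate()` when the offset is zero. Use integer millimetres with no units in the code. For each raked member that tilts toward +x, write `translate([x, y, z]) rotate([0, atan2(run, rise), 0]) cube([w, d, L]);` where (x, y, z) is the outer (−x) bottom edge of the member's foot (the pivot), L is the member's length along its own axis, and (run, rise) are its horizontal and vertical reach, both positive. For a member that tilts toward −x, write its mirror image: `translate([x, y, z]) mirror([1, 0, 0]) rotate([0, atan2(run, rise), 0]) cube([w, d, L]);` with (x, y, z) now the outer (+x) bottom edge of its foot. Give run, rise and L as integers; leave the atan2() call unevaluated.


translate([305, 0, 732]) cube([103, 815, 64]);
translate([0, 78, 0]) rotate([0, atan2(305, 732), 0]) cube([39, 43, 793]);
translate([713, 78, 0]) mirror([1, 0, 0]) rotate([0, atan2(305, 732), 0]) cube([39, 43, 793]);
translate([0, 694, 0]) rotate([0, atan2(305, 732), 0]) cube([39, 43, 793]);
translate([713, 694, 0]) mirror([1, 0, 0]) rotate([0, atan2(305, 732), 0]) cube([39, 43, 793]);


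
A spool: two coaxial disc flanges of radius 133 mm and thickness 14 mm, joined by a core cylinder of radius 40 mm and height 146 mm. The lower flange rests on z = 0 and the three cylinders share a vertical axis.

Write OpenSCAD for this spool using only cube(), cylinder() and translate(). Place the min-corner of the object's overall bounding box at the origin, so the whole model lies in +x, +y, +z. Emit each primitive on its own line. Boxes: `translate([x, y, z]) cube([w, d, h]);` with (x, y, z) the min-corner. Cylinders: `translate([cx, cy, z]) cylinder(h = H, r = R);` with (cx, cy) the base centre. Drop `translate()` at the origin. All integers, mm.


translate([133, 133, 0]) cylinder(h = 14, r = 133);
translate([133, 133, 14]) cylinder(h = 146, r = 40);
translate([133, 133, 160]) cylinder(h = 14, r = 133);


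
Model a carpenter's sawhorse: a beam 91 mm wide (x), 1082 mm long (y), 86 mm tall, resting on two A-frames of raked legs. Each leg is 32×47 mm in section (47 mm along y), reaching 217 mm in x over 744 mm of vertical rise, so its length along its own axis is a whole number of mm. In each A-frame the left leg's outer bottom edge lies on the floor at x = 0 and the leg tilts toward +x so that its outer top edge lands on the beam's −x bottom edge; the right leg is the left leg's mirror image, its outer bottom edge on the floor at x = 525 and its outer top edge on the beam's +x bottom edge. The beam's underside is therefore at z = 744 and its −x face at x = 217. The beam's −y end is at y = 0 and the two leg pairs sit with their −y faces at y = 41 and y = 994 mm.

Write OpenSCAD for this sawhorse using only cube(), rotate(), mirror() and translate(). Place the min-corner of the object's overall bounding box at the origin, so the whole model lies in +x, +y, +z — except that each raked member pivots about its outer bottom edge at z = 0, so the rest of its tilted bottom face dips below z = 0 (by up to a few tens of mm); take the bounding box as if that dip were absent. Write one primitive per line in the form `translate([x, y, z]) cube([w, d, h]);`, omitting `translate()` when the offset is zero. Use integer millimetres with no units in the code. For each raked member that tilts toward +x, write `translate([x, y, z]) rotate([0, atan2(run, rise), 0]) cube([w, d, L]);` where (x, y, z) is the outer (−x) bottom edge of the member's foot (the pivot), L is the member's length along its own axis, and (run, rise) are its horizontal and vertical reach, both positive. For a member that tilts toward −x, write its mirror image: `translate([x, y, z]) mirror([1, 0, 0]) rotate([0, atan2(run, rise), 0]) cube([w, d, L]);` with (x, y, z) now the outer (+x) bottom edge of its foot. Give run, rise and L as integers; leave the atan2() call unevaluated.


translate([217, 0, 744]) cube([91, 1082, 86]);
translate([0, 41, 0]) rotate([0, atan2(217, 744), 0]) cube([32, 47, 775]);
translate([525, 41, 0]) mirror([1, 0, 0]) rotate([0, atan2(217, 744), 0]) cube([32, 47, 775]);
translate([0, 994, 0]) rotate([0, atan2(217, 744), 0]) cube([32, 47, 775]);
translate([525, 994, 0]) mirror([1, 0, 0]) rotate([0, atan2(217, 744), 0]) cube([32, 47, 775]);


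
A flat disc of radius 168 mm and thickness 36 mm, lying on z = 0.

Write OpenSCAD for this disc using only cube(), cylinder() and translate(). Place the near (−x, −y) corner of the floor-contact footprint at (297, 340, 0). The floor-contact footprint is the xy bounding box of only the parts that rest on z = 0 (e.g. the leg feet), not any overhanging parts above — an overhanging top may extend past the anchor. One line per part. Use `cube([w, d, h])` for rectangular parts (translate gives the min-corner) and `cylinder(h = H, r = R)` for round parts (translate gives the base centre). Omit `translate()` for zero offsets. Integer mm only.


translate([465, 508, 0]) cylinder(h = 36, r = 168);


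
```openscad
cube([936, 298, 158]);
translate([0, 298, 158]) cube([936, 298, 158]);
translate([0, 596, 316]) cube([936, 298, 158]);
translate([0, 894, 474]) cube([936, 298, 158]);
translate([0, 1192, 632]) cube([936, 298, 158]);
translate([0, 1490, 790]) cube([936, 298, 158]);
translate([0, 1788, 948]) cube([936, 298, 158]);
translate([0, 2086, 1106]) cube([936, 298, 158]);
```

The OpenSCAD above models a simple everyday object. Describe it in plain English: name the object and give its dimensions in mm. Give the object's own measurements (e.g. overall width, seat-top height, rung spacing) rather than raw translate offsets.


A straight staircase of 8 solid steps. Each step is 936 mm wide (x), 298 mm deep (y, the going) and 158 mm tall (the rise). The first step rests on the floor; each subsequent step sits one going further in +y and one rise higher in +z, directly behind and above the previous step with no overlap.


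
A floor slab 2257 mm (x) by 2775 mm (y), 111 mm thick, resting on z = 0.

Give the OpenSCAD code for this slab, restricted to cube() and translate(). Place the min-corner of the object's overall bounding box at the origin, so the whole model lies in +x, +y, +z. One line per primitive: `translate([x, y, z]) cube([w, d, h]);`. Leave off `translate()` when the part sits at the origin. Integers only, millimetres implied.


cube([2257, 2775, 111]);


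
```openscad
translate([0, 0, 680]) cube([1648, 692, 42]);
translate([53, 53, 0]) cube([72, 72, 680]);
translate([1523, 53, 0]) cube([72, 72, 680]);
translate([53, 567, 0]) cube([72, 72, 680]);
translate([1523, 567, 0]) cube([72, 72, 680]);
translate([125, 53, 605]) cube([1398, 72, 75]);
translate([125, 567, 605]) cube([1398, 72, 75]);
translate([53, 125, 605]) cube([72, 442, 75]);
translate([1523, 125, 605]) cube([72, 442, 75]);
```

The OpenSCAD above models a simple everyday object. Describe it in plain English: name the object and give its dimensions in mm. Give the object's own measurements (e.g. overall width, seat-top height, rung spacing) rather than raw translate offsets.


A table: top 1648 mm (x) × 692 mm (y), 42 mm thick, upper face at z = 722 mm, on four 72×72 mm square legs, each inset 53 mm from the nearest pair of top edges from z = 0 to the bottom of the top. Four apron rails, 72 mm thick and 75 mm tall, run between adjacent legs with their top edges flush with the underside of the top and their outer faces flush with the legs' outer faces.


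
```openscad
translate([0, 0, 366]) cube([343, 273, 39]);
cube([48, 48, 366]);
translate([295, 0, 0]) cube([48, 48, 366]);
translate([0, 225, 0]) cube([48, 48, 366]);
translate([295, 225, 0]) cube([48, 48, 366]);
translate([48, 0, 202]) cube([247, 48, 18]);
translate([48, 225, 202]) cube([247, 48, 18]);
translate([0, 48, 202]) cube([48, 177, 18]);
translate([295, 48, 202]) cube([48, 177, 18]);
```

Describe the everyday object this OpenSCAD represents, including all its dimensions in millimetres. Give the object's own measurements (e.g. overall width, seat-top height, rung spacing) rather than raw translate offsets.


A four-legged stool. The seat is a 343×273×39 mm slab whose top surface is at z = 405 mm; four square legs, each 48×48 mm in cross-section, run from the floor (z = 0) to the underside of the seat, each flush with a corner of the seat. Four stretchers, 48 mm wide and 18 mm tall, connect adjacent legs with their undersides at z = 202 mm, each running between the inner faces of the legs it joins and aligned with the legs' outer faces on the other axis.


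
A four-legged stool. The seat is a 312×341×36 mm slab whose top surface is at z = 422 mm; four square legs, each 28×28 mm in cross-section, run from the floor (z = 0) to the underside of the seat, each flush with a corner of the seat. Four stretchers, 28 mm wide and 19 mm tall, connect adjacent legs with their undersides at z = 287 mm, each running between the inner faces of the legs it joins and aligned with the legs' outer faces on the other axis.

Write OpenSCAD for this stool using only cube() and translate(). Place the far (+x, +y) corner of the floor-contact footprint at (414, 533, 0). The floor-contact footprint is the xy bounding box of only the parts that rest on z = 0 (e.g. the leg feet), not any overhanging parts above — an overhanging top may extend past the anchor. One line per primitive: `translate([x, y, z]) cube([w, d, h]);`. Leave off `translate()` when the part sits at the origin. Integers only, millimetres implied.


translate([102, 192, 386]) cube([312, 341, 36]);
translate([102, 192, 0]) cube([28, 28, 386]);
translate([386, 192, 0]) cube([28, 28, 386]);
translate([102, 505, 0]) cube([28, 28, 386]);
translate([386, 505, 0]) cube([28, 28, 386]);
translate([130, 192, 287]) cube([256, 28, 19]);
translate([130, 505, 287]) cube([256, 28, 19]);
translate([102, 220, 287]) cube([28, 285, 19]);
translate([386, 220, 287]) cube([28, 285, 19]);


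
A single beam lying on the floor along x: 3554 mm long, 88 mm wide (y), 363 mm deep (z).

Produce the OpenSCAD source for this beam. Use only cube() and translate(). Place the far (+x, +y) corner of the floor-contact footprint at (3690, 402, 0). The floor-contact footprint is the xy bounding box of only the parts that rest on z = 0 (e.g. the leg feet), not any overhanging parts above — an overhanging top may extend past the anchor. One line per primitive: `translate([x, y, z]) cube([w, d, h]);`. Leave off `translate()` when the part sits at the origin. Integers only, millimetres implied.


translate([136, 314, 0]) cube([3554, 88, 363]);


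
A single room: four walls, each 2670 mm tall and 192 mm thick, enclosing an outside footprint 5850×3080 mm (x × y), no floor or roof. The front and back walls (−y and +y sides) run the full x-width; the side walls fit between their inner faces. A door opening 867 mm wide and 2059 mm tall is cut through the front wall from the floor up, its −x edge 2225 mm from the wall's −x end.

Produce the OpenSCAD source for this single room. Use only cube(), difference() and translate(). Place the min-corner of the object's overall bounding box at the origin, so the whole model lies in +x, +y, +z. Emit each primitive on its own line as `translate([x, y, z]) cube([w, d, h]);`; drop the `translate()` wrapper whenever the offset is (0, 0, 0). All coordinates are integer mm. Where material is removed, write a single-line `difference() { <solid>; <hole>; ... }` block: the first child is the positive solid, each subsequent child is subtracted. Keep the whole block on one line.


difference() { cube([5850, 192, 2670]); translate([2225, 0, 0]) cube([867, 192, 2059]); }
translate([0, 2888, 0]) cube([5850, 192, 2670]);
translate([0, 192, 0]) cube([192, 2696, 2670]);
translate([5658, 192, 0]) cube([192, 2696, 2670]);


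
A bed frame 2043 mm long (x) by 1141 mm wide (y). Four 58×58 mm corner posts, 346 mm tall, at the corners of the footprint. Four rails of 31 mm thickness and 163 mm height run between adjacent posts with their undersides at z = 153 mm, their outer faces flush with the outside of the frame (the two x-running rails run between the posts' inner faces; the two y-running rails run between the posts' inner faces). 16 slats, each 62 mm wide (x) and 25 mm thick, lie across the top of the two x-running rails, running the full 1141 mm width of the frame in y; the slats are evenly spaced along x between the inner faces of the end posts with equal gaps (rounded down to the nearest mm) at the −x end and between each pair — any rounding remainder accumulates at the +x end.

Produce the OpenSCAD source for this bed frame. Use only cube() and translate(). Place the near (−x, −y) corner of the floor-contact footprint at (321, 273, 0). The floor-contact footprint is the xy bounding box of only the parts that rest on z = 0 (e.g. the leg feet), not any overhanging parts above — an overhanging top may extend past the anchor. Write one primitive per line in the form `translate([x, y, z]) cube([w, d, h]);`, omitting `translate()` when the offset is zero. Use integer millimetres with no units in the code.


translate([321, 273, 0]) cube([58, 58, 346]);
translate([321, 1356, 0]) cube([58, 58, 346]);
translate([2306, 273, 0]) cube([58, 58, 346]);
translate([2306, 1356, 0]) cube([58, 58, 346]);
translate([379, 273, 153]) cube([1927, 31, 163]);
translate([379, 1383, 153]) cube([1927, 31, 163]);
translate([321, 331, 153]) cube([31, 1025, 163]);
translate([2333, 331, 153]) cube([31, 1025, 163]);
translate([434, 273, 316]) cube([62, 1141, 25]);
translate([551, 273, 316]) cube([62, 1141, 25]);
translate([668, 273, 316]) cube([62, 1141, 25]);
translate([785, 273, 316]) cube([62, 1141, 25]);
translate([902, 273, 316]) cube([62, 1141, 25]);
translate([1019, 273, 316]) cube([62, 1141, 25]);
translate([1136, 273, 316]) cube([62, 1141, 25]);
translate([1253, 273, 316]) cube([62, 1141, 25]);
translate([1370, 273, 316]) cube([62, 1141, 25]);
translate([1487, 273, 316]) cube([62, 1141, 25]);
translate([1604, 273, 316]) cube([62, 1141, 25]);
translate([1721, 273, 316]) cube([62, 1141, 25]);
translate([1838, 273, 316]) cube([62, 1141, 25]);
translate([1955, 273, 316]) cube([62, 1141, 25]);
translate([2072, 273, 316]) cube([62, 1141, 25]);
translate([2189, 273, 316]) cube([62, 1141, 25]);


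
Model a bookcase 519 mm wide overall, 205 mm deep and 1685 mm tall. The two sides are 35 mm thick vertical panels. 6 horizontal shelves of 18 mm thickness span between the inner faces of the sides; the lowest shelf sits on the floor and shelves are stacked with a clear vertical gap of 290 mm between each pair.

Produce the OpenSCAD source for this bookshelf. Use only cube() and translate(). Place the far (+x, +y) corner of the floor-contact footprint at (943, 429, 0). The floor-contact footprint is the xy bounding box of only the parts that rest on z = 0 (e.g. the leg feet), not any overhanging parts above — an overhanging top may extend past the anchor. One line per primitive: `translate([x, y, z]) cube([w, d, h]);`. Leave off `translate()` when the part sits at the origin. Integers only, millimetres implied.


translate([424, 224, 0]) cube([35, 205, 1685]);
translate([908, 224, 0]) cube([35, 205, 1685]);
translate([459, 224, 0]) cube([449, 205, 18]);
translate([459, 224, 308]) cube([449, 205, 18]);
translate([459, 224, 616]) cube([449, 205, 18]);
translate([459, 224, 924]) cube([449, 205, 18]);
translate([459, 224, 1232]) cube([449, 205, 18]);
translate([459, 224, 1540]) cube([449, 205, 18]);
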